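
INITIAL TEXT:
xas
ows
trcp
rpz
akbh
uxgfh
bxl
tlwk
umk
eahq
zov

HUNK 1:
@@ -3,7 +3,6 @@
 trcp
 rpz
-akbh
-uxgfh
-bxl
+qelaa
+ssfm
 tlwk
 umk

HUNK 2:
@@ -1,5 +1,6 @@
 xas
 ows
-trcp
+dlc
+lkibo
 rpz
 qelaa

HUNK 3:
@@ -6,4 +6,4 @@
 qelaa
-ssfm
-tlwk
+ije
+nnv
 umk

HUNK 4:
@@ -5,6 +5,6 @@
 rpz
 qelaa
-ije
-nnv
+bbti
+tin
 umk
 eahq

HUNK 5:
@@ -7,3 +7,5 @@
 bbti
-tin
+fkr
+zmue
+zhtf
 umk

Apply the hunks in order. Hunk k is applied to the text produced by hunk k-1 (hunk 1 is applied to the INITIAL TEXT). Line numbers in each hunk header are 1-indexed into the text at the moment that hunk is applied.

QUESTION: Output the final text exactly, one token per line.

Answer: xas
ows
dlc
lkibo
rpz
qelaa
bbti
fkr
zmue
zhtf
umk
eahq
zov

Derivation:
Hunk 1: at line 3 remove [akbh,uxgfh,bxl] add [qelaa,ssfm] -> 10 lines: xas ows trcp rpz qelaa ssfm tlwk umk eahq zov
Hunk 2: at line 1 remove [trcp] add [dlc,lkibo] -> 11 lines: xas ows dlc lkibo rpz qelaa ssfm tlwk umk eahq zov
Hunk 3: at line 6 remove [ssfm,tlwk] add [ije,nnv] -> 11 lines: xas ows dlc lkibo rpz qelaa ije nnv umk eahq zov
Hunk 4: at line 5 remove [ije,nnv] add [bbti,tin] -> 11 lines: xas ows dlc lkibo rpz qelaa bbti tin umk eahq zov
Hunk 5: at line 7 remove [tin] add [fkr,zmue,zhtf] -> 13 lines: xas ows dlc lkibo rpz qelaa bbti fkr zmue zhtf umk eahq zov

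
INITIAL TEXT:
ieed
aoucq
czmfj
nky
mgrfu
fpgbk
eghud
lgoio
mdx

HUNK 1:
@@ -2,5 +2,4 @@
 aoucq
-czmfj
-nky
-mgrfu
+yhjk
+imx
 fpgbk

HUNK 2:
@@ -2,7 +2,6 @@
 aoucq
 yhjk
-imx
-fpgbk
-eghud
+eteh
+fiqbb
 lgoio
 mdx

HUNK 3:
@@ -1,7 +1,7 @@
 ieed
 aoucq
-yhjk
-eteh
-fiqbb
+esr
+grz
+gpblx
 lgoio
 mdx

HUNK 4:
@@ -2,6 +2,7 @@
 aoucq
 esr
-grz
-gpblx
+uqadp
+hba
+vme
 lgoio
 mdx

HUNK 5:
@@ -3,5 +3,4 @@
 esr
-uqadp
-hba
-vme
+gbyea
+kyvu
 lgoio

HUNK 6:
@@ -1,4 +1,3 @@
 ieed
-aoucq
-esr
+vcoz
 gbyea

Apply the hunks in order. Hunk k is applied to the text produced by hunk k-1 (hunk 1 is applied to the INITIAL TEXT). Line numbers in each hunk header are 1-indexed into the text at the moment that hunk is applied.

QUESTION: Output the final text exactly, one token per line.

Hunk 1: at line 2 remove [czmfj,nky,mgrfu] add [yhjk,imx] -> 8 lines: ieed aoucq yhjk imx fpgbk eghud lgoio mdx
Hunk 2: at line 2 remove [imx,fpgbk,eghud] add [eteh,fiqbb] -> 7 lines: ieed aoucq yhjk eteh fiqbb lgoio mdx
Hunk 3: at line 1 remove [yhjk,eteh,fiqbb] add [esr,grz,gpblx] -> 7 lines: ieed aoucq esr grz gpblx lgoio mdx
Hunk 4: at line 2 remove [grz,gpblx] add [uqadp,hba,vme] -> 8 lines: ieed aoucq esr uqadp hba vme lgoio mdx
Hunk 5: at line 3 remove [uqadp,hba,vme] add [gbyea,kyvu] -> 7 lines: ieed aoucq esr gbyea kyvu lgoio mdx
Hunk 6: at line 1 remove [aoucq,esr] add [vcoz] -> 6 lines: ieed vcoz gbyea kyvu lgoio mdx

Answer: ieed
vcoz
gbyea
kyvu
lgoio
mdx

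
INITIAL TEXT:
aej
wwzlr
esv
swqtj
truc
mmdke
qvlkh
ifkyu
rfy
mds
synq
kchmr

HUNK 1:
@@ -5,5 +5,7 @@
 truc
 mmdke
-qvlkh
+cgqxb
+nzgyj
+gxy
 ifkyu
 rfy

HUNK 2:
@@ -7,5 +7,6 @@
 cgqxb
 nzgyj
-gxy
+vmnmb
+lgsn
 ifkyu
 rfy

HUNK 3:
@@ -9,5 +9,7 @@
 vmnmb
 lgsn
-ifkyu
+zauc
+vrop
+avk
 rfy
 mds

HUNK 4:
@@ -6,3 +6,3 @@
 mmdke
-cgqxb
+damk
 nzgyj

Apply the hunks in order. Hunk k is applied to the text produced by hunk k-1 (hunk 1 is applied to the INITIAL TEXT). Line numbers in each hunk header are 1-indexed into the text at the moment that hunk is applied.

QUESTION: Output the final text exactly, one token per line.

Hunk 1: at line 5 remove [qvlkh] add [cgqxb,nzgyj,gxy] -> 14 lines: aej wwzlr esv swqtj truc mmdke cgqxb nzgyj gxy ifkyu rfy mds synq kchmr
Hunk 2: at line 7 remove [gxy] add [vmnmb,lgsn] -> 15 lines: aej wwzlr esv swqtj truc mmdke cgqxb nzgyj vmnmb lgsn ifkyu rfy mds synq kchmr
Hunk 3: at line 9 remove [ifkyu] add [zauc,vrop,avk] -> 17 lines: aej wwzlr esv swqtj truc mmdke cgqxb nzgyj vmnmb lgsn zauc vrop avk rfy mds synq kchmr
Hunk 4: at line 6 remove [cgqxb] add [damk] -> 17 lines: aej wwzlr esv swqtj truc mmdke damk nzgyj vmnmb lgsn zauc vrop avk rfy mds synq kchmr

Answer: aej
wwzlr
esv
swqtj
truc
mmdke
damk
nzgyj
vmnmb
lgsn
zauc
vrop
avk
rfy
mds
synq
kchmr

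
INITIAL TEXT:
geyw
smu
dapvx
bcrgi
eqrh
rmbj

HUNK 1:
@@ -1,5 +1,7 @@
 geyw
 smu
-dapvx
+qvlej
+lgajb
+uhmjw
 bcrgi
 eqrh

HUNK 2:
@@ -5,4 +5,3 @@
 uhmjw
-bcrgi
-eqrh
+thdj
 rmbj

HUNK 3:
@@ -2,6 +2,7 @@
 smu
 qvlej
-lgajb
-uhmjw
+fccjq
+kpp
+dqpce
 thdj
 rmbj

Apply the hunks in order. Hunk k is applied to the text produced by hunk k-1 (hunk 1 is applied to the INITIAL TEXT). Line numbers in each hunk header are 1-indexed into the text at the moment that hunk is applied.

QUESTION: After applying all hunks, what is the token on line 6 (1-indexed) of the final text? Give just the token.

Answer: dqpce

Derivation:
Hunk 1: at line 1 remove [dapvx] add [qvlej,lgajb,uhmjw] -> 8 lines: geyw smu qvlej lgajb uhmjw bcrgi eqrh rmbj
Hunk 2: at line 5 remove [bcrgi,eqrh] add [thdj] -> 7 lines: geyw smu qvlej lgajb uhmjw thdj rmbj
Hunk 3: at line 2 remove [lgajb,uhmjw] add [fccjq,kpp,dqpce] -> 8 lines: geyw smu qvlej fccjq kpp dqpce thdj rmbj
Final line 6: dqpce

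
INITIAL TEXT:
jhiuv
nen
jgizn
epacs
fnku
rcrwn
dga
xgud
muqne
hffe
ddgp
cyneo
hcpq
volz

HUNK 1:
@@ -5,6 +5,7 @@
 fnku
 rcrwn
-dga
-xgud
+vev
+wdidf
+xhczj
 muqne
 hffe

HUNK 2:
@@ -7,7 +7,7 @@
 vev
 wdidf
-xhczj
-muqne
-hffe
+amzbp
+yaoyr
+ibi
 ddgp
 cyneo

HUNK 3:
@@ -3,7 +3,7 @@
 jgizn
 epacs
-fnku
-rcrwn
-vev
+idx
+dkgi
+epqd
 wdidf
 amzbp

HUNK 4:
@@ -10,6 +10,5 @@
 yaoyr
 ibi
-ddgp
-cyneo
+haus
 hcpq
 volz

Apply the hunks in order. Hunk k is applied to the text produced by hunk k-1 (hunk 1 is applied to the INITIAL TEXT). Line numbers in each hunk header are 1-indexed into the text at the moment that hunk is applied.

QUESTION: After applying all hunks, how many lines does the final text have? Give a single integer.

Answer: 14

Derivation:
Hunk 1: at line 5 remove [dga,xgud] add [vev,wdidf,xhczj] -> 15 lines: jhiuv nen jgizn epacs fnku rcrwn vev wdidf xhczj muqne hffe ddgp cyneo hcpq volz
Hunk 2: at line 7 remove [xhczj,muqne,hffe] add [amzbp,yaoyr,ibi] -> 15 lines: jhiuv nen jgizn epacs fnku rcrwn vev wdidf amzbp yaoyr ibi ddgp cyneo hcpq volz
Hunk 3: at line 3 remove [fnku,rcrwn,vev] add [idx,dkgi,epqd] -> 15 lines: jhiuv nen jgizn epacs idx dkgi epqd wdidf amzbp yaoyr ibi ddgp cyneo hcpq volz
Hunk 4: at line 10 remove [ddgp,cyneo] add [haus] -> 14 lines: jhiuv nen jgizn epacs idx dkgi epqd wdidf amzbp yaoyr ibi haus hcpq volz
Final line count: 14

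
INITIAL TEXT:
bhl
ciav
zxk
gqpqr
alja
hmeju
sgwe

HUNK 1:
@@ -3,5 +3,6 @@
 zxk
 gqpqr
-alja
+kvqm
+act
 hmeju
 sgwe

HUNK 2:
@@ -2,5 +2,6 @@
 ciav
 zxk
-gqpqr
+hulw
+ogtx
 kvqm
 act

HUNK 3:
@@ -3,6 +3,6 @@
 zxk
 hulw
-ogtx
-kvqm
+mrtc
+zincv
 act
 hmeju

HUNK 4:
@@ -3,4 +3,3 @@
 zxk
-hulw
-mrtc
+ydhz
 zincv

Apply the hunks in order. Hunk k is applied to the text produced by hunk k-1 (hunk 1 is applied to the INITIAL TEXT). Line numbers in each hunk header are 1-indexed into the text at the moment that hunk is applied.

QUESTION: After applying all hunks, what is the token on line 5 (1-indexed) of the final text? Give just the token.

Hunk 1: at line 3 remove [alja] add [kvqm,act] -> 8 lines: bhl ciav zxk gqpqr kvqm act hmeju sgwe
Hunk 2: at line 2 remove [gqpqr] add [hulw,ogtx] -> 9 lines: bhl ciav zxk hulw ogtx kvqm act hmeju sgwe
Hunk 3: at line 3 remove [ogtx,kvqm] add [mrtc,zincv] -> 9 lines: bhl ciav zxk hulw mrtc zincv act hmeju sgwe
Hunk 4: at line 3 remove [hulw,mrtc] add [ydhz] -> 8 lines: bhl ciav zxk ydhz zincv act hmeju sgwe
Final line 5: zincv

Answer: zincv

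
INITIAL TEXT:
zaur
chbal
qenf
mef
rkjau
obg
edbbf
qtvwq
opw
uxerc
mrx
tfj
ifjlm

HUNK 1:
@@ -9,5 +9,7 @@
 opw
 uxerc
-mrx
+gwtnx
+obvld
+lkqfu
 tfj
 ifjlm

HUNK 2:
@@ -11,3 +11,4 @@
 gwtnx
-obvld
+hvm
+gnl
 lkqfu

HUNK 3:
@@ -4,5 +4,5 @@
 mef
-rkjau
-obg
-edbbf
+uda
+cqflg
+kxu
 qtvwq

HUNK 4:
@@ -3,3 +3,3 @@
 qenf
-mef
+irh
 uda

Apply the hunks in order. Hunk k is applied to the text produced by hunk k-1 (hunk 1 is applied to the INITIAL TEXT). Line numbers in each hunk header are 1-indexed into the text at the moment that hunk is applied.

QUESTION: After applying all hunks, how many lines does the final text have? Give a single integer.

Answer: 16

Derivation:
Hunk 1: at line 9 remove [mrx] add [gwtnx,obvld,lkqfu] -> 15 lines: zaur chbal qenf mef rkjau obg edbbf qtvwq opw uxerc gwtnx obvld lkqfu tfj ifjlm
Hunk 2: at line 11 remove [obvld] add [hvm,gnl] -> 16 lines: zaur chbal qenf mef rkjau obg edbbf qtvwq opw uxerc gwtnx hvm gnl lkqfu tfj ifjlm
Hunk 3: at line 4 remove [rkjau,obg,edbbf] add [uda,cqflg,kxu] -> 16 lines: zaur chbal qenf mef uda cqflg kxu qtvwq opw uxerc gwtnx hvm gnl lkqfu tfj ifjlm
Hunk 4: at line 3 remove [mef] add [irh] -> 16 lines: zaur chbal qenf irh uda cqflg kxu qtvwq opw uxerc gwtnx hvm gnl lkqfu tfj ifjlm
Final line count: 16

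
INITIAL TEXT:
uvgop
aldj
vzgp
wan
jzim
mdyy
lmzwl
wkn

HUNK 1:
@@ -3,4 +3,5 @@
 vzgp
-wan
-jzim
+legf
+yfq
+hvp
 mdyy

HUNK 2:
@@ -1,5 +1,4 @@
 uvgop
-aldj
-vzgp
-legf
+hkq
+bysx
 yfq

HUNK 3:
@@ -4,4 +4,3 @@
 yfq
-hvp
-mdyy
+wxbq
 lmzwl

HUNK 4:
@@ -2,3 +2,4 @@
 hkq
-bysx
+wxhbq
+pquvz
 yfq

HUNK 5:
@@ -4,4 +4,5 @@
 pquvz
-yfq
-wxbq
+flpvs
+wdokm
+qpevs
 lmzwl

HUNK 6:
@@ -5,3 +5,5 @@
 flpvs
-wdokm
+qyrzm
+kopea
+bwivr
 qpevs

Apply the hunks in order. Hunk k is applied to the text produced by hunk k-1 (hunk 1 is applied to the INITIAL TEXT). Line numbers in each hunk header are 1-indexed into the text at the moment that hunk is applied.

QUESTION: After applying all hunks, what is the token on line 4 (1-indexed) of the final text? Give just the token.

Answer: pquvz

Derivation:
Hunk 1: at line 3 remove [wan,jzim] add [legf,yfq,hvp] -> 9 lines: uvgop aldj vzgp legf yfq hvp mdyy lmzwl wkn
Hunk 2: at line 1 remove [aldj,vzgp,legf] add [hkq,bysx] -> 8 lines: uvgop hkq bysx yfq hvp mdyy lmzwl wkn
Hunk 3: at line 4 remove [hvp,mdyy] add [wxbq] -> 7 lines: uvgop hkq bysx yfq wxbq lmzwl wkn
Hunk 4: at line 2 remove [bysx] add [wxhbq,pquvz] -> 8 lines: uvgop hkq wxhbq pquvz yfq wxbq lmzwl wkn
Hunk 5: at line 4 remove [yfq,wxbq] add [flpvs,wdokm,qpevs] -> 9 lines: uvgop hkq wxhbq pquvz flpvs wdokm qpevs lmzwl wkn
Hunk 6: at line 5 remove [wdokm] add [qyrzm,kopea,bwivr] -> 11 lines: uvgop hkq wxhbq pquvz flpvs qyrzm kopea bwivr qpevs lmzwl wkn
Final line 4: pquvz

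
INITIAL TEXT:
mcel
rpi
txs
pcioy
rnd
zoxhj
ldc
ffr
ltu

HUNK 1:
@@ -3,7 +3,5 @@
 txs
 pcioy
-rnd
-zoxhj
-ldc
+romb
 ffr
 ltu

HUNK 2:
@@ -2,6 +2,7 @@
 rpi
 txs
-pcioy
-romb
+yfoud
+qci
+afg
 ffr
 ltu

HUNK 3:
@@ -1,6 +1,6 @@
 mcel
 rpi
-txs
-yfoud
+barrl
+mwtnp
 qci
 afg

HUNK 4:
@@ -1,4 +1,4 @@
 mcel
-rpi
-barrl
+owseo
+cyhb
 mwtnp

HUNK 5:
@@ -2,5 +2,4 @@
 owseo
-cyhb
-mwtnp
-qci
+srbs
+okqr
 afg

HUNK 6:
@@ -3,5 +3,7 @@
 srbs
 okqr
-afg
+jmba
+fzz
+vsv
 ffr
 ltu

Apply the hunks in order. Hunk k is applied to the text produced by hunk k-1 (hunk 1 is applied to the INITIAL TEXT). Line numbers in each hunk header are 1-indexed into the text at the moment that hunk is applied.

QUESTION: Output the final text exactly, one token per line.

Answer: mcel
owseo
srbs
okqr
jmba
fzz
vsv
ffr
ltu

Derivation:
Hunk 1: at line 3 remove [rnd,zoxhj,ldc] add [romb] -> 7 lines: mcel rpi txs pcioy romb ffr ltu
Hunk 2: at line 2 remove [pcioy,romb] add [yfoud,qci,afg] -> 8 lines: mcel rpi txs yfoud qci afg ffr ltu
Hunk 3: at line 1 remove [txs,yfoud] add [barrl,mwtnp] -> 8 lines: mcel rpi barrl mwtnp qci afg ffr ltu
Hunk 4: at line 1 remove [rpi,barrl] add [owseo,cyhb] -> 8 lines: mcel owseo cyhb mwtnp qci afg ffr ltu
Hunk 5: at line 2 remove [cyhb,mwtnp,qci] add [srbs,okqr] -> 7 lines: mcel owseo srbs okqr afg ffr ltu
Hunk 6: at line 3 remove [afg] add [jmba,fzz,vsv] -> 9 lines: mcel owseo srbs okqr jmba fzz vsv ffr ltu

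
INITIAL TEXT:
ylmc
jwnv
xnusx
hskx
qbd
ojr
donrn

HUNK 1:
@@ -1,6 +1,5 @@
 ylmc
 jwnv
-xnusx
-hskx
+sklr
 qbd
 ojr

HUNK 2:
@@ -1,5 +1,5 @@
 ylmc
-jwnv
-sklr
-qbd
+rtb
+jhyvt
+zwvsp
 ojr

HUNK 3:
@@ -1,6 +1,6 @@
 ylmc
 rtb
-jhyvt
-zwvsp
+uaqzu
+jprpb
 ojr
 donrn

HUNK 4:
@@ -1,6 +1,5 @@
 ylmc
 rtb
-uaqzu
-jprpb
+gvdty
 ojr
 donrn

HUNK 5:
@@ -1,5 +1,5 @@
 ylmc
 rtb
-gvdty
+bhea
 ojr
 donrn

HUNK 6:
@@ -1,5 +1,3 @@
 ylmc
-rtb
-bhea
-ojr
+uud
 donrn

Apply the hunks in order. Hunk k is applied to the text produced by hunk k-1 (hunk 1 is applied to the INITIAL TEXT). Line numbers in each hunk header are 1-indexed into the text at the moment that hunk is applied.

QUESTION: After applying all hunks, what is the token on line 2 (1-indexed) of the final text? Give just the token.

Hunk 1: at line 1 remove [xnusx,hskx] add [sklr] -> 6 lines: ylmc jwnv sklr qbd ojr donrn
Hunk 2: at line 1 remove [jwnv,sklr,qbd] add [rtb,jhyvt,zwvsp] -> 6 lines: ylmc rtb jhyvt zwvsp ojr donrn
Hunk 3: at line 1 remove [jhyvt,zwvsp] add [uaqzu,jprpb] -> 6 lines: ylmc rtb uaqzu jprpb ojr donrn
Hunk 4: at line 1 remove [uaqzu,jprpb] add [gvdty] -> 5 lines: ylmc rtb gvdty ojr donrn
Hunk 5: at line 1 remove [gvdty] add [bhea] -> 5 lines: ylmc rtb bhea ojr donrn
Hunk 6: at line 1 remove [rtb,bhea,ojr] add [uud] -> 3 lines: ylmc uud donrn
Final line 2: uud

Answer: uud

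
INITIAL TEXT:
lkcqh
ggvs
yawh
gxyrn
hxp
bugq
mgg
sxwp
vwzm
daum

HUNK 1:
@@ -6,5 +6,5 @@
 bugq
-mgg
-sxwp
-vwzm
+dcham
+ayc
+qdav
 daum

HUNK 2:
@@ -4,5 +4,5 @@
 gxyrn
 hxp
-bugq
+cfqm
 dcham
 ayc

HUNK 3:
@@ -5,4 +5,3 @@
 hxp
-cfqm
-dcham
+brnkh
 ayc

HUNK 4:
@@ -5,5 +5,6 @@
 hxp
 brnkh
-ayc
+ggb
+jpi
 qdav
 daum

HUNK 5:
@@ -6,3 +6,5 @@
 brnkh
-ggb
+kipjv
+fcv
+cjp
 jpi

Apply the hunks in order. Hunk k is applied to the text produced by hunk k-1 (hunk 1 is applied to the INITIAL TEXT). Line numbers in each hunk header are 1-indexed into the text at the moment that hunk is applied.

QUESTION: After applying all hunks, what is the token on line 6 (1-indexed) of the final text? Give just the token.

Hunk 1: at line 6 remove [mgg,sxwp,vwzm] add [dcham,ayc,qdav] -> 10 lines: lkcqh ggvs yawh gxyrn hxp bugq dcham ayc qdav daum
Hunk 2: at line 4 remove [bugq] add [cfqm] -> 10 lines: lkcqh ggvs yawh gxyrn hxp cfqm dcham ayc qdav daum
Hunk 3: at line 5 remove [cfqm,dcham] add [brnkh] -> 9 lines: lkcqh ggvs yawh gxyrn hxp brnkh ayc qdav daum
Hunk 4: at line 5 remove [ayc] add [ggb,jpi] -> 10 lines: lkcqh ggvs yawh gxyrn hxp brnkh ggb jpi qdav daum
Hunk 5: at line 6 remove [ggb] add [kipjv,fcv,cjp] -> 12 lines: lkcqh ggvs yawh gxyrn hxp brnkh kipjv fcv cjp jpi qdav daum
Final line 6: brnkh

Answer: brnkh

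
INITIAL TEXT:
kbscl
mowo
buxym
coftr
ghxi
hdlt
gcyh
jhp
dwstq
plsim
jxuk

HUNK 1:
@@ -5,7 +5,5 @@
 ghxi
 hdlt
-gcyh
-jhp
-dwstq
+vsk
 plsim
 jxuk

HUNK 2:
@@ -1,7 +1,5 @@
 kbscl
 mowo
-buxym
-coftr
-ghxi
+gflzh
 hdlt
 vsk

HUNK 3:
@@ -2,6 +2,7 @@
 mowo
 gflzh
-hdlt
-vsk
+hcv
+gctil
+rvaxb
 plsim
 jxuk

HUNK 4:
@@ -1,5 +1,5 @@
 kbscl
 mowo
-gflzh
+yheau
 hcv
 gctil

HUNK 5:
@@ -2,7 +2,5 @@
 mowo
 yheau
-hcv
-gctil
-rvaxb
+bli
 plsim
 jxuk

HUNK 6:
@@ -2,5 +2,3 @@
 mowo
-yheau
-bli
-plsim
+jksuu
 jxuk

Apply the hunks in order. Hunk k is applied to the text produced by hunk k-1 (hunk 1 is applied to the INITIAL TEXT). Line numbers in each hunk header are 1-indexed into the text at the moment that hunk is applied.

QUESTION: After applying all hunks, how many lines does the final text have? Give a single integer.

Hunk 1: at line 5 remove [gcyh,jhp,dwstq] add [vsk] -> 9 lines: kbscl mowo buxym coftr ghxi hdlt vsk plsim jxuk
Hunk 2: at line 1 remove [buxym,coftr,ghxi] add [gflzh] -> 7 lines: kbscl mowo gflzh hdlt vsk plsim jxuk
Hunk 3: at line 2 remove [hdlt,vsk] add [hcv,gctil,rvaxb] -> 8 lines: kbscl mowo gflzh hcv gctil rvaxb plsim jxuk
Hunk 4: at line 1 remove [gflzh] add [yheau] -> 8 lines: kbscl mowo yheau hcv gctil rvaxb plsim jxuk
Hunk 5: at line 2 remove [hcv,gctil,rvaxb] add [bli] -> 6 lines: kbscl mowo yheau bli plsim jxuk
Hunk 6: at line 2 remove [yheau,bli,plsim] add [jksuu] -> 4 lines: kbscl mowo jksuu jxuk
Final line count: 4

Answer: 4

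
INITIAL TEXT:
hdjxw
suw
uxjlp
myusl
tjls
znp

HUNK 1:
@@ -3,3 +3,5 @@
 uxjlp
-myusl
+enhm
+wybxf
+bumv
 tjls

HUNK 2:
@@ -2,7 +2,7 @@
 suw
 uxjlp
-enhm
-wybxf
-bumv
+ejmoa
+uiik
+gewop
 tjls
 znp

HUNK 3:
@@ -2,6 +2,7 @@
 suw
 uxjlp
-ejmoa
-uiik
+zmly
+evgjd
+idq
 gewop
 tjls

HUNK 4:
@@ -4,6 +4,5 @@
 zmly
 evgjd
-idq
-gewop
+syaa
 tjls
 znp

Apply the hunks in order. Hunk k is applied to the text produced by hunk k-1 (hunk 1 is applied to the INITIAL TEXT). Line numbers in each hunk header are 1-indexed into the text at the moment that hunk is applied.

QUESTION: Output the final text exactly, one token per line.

Hunk 1: at line 3 remove [myusl] add [enhm,wybxf,bumv] -> 8 lines: hdjxw suw uxjlp enhm wybxf bumv tjls znp
Hunk 2: at line 2 remove [enhm,wybxf,bumv] add [ejmoa,uiik,gewop] -> 8 lines: hdjxw suw uxjlp ejmoa uiik gewop tjls znp
Hunk 3: at line 2 remove [ejmoa,uiik] add [zmly,evgjd,idq] -> 9 lines: hdjxw suw uxjlp zmly evgjd idq gewop tjls znp
Hunk 4: at line 4 remove [idq,gewop] add [syaa] -> 8 lines: hdjxw suw uxjlp zmly evgjd syaa tjls znp

Answer: hdjxw
suw
uxjlp
zmly
evgjd
syaa
tjls
znp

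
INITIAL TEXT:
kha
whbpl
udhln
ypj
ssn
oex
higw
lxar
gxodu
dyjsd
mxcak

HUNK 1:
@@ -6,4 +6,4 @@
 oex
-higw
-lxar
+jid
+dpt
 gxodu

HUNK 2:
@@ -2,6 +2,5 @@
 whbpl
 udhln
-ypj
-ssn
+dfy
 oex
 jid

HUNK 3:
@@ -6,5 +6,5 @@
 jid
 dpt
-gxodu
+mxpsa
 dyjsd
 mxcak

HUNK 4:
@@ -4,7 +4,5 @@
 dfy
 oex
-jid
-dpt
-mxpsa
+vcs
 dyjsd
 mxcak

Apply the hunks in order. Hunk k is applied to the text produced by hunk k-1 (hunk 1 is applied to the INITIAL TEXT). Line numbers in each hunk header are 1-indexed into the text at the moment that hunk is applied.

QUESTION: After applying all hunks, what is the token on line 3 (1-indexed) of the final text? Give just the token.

Answer: udhln

Derivation:
Hunk 1: at line 6 remove [higw,lxar] add [jid,dpt] -> 11 lines: kha whbpl udhln ypj ssn oex jid dpt gxodu dyjsd mxcak
Hunk 2: at line 2 remove [ypj,ssn] add [dfy] -> 10 lines: kha whbpl udhln dfy oex jid dpt gxodu dyjsd mxcak
Hunk 3: at line 6 remove [gxodu] add [mxpsa] -> 10 lines: kha whbpl udhln dfy oex jid dpt mxpsa dyjsd mxcak
Hunk 4: at line 4 remove [jid,dpt,mxpsa] add [vcs] -> 8 lines: kha whbpl udhln dfy oex vcs dyjsd mxcak
Final line 3: udhln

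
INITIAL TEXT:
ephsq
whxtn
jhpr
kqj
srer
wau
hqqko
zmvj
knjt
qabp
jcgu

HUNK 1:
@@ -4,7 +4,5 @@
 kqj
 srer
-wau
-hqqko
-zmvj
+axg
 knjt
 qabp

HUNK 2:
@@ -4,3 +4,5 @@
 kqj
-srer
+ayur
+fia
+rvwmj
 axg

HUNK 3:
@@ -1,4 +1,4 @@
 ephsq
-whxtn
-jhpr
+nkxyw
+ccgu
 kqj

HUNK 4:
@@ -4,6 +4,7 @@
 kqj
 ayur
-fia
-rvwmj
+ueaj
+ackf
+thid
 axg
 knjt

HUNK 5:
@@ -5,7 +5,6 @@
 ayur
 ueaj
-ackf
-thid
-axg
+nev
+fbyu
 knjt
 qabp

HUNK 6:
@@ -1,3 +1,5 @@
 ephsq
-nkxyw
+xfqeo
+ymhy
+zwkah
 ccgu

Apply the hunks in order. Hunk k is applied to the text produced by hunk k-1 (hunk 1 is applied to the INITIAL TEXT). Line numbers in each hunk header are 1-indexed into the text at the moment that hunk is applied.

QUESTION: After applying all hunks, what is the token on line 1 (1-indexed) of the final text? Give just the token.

Hunk 1: at line 4 remove [wau,hqqko,zmvj] add [axg] -> 9 lines: ephsq whxtn jhpr kqj srer axg knjt qabp jcgu
Hunk 2: at line 4 remove [srer] add [ayur,fia,rvwmj] -> 11 lines: ephsq whxtn jhpr kqj ayur fia rvwmj axg knjt qabp jcgu
Hunk 3: at line 1 remove [whxtn,jhpr] add [nkxyw,ccgu] -> 11 lines: ephsq nkxyw ccgu kqj ayur fia rvwmj axg knjt qabp jcgu
Hunk 4: at line 4 remove [fia,rvwmj] add [ueaj,ackf,thid] -> 12 lines: ephsq nkxyw ccgu kqj ayur ueaj ackf thid axg knjt qabp jcgu
Hunk 5: at line 5 remove [ackf,thid,axg] add [nev,fbyu] -> 11 lines: ephsq nkxyw ccgu kqj ayur ueaj nev fbyu knjt qabp jcgu
Hunk 6: at line 1 remove [nkxyw] add [xfqeo,ymhy,zwkah] -> 13 lines: ephsq xfqeo ymhy zwkah ccgu kqj ayur ueaj nev fbyu knjt qabp jcgu
Final line 1: ephsq

Answer: ephsq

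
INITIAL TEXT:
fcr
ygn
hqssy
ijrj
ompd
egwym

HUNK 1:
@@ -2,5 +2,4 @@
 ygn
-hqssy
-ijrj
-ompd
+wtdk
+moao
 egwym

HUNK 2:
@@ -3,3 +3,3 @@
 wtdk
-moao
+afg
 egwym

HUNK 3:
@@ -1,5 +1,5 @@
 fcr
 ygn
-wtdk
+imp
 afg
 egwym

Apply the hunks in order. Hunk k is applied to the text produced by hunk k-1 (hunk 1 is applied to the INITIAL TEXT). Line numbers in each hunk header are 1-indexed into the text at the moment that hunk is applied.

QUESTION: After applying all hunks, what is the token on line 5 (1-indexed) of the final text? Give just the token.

Answer: egwym

Derivation:
Hunk 1: at line 2 remove [hqssy,ijrj,ompd] add [wtdk,moao] -> 5 lines: fcr ygn wtdk moao egwym
Hunk 2: at line 3 remove [moao] add [afg] -> 5 lines: fcr ygn wtdk afg egwym
Hunk 3: at line 1 remove [wtdk] add [imp] -> 5 lines: fcr ygn imp afg egwym
Final line 5: egwym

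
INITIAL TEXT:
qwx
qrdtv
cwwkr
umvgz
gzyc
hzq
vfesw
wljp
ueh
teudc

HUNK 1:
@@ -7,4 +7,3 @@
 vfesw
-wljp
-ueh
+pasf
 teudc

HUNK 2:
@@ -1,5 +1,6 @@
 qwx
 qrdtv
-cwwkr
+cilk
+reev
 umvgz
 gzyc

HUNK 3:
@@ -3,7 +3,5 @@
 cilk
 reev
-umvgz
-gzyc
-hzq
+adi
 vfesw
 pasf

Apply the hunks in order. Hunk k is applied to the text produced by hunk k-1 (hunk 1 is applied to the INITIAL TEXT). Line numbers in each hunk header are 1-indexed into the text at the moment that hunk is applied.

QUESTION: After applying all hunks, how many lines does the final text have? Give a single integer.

Answer: 8

Derivation:
Hunk 1: at line 7 remove [wljp,ueh] add [pasf] -> 9 lines: qwx qrdtv cwwkr umvgz gzyc hzq vfesw pasf teudc
Hunk 2: at line 1 remove [cwwkr] add [cilk,reev] -> 10 lines: qwx qrdtv cilk reev umvgz gzyc hzq vfesw pasf teudc
Hunk 3: at line 3 remove [umvgz,gzyc,hzq] add [adi] -> 8 lines: qwx qrdtv cilk reev adi vfesw pasf teudc
Final line count: 8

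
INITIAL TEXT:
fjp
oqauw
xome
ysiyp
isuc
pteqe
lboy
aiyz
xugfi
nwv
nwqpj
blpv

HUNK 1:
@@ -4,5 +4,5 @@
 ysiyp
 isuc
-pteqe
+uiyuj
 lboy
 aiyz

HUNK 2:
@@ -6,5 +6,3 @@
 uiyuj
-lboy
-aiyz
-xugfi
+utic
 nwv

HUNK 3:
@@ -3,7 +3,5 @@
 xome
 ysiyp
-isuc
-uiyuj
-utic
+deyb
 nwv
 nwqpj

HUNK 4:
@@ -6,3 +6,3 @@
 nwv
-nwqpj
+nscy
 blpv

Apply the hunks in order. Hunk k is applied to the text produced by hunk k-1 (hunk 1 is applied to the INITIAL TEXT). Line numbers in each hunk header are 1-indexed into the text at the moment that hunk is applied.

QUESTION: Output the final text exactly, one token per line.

Hunk 1: at line 4 remove [pteqe] add [uiyuj] -> 12 lines: fjp oqauw xome ysiyp isuc uiyuj lboy aiyz xugfi nwv nwqpj blpv
Hunk 2: at line 6 remove [lboy,aiyz,xugfi] add [utic] -> 10 lines: fjp oqauw xome ysiyp isuc uiyuj utic nwv nwqpj blpv
Hunk 3: at line 3 remove [isuc,uiyuj,utic] add [deyb] -> 8 lines: fjp oqauw xome ysiyp deyb nwv nwqpj blpv
Hunk 4: at line 6 remove [nwqpj] add [nscy] -> 8 lines: fjp oqauw xome ysiyp deyb nwv nscy blpv

Answer: fjp
oqauw
xome
ysiyp
deyb
nwv
nscy
blpv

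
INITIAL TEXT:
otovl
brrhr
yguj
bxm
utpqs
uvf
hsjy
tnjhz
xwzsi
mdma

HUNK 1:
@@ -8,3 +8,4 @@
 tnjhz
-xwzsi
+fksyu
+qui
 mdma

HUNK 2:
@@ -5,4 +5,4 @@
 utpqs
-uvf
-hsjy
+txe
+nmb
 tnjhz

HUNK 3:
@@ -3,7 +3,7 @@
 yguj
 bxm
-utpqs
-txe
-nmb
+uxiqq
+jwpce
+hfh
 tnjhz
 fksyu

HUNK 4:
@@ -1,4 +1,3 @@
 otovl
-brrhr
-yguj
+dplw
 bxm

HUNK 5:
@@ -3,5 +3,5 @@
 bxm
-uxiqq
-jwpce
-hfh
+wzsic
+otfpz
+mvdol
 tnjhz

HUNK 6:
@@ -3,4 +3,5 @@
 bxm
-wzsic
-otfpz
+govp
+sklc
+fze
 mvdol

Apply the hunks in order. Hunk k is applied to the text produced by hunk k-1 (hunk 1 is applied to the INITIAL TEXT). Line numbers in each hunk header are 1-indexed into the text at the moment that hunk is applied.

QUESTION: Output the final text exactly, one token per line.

Answer: otovl
dplw
bxm
govp
sklc
fze
mvdol
tnjhz
fksyu
qui
mdma

Derivation:
Hunk 1: at line 8 remove [xwzsi] add [fksyu,qui] -> 11 lines: otovl brrhr yguj bxm utpqs uvf hsjy tnjhz fksyu qui mdma
Hunk 2: at line 5 remove [uvf,hsjy] add [txe,nmb] -> 11 lines: otovl brrhr yguj bxm utpqs txe nmb tnjhz fksyu qui mdma
Hunk 3: at line 3 remove [utpqs,txe,nmb] add [uxiqq,jwpce,hfh] -> 11 lines: otovl brrhr yguj bxm uxiqq jwpce hfh tnjhz fksyu qui mdma
Hunk 4: at line 1 remove [brrhr,yguj] add [dplw] -> 10 lines: otovl dplw bxm uxiqq jwpce hfh tnjhz fksyu qui mdma
Hunk 5: at line 3 remove [uxiqq,jwpce,hfh] add [wzsic,otfpz,mvdol] -> 10 lines: otovl dplw bxm wzsic otfpz mvdol tnjhz fksyu qui mdma
Hunk 6: at line 3 remove [wzsic,otfpz] add [govp,sklc,fze] -> 11 lines: otovl dplw bxm govp sklc fze mvdol tnjhz fksyu qui mdma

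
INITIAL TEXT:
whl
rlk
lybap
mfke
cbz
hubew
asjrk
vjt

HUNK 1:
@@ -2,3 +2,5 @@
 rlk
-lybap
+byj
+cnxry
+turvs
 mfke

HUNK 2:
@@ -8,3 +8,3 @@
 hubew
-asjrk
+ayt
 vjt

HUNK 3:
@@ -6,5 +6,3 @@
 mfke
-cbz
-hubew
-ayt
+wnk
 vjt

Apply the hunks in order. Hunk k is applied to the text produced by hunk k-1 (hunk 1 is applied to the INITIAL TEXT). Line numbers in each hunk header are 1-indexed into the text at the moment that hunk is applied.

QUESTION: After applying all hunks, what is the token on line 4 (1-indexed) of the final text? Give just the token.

Hunk 1: at line 2 remove [lybap] add [byj,cnxry,turvs] -> 10 lines: whl rlk byj cnxry turvs mfke cbz hubew asjrk vjt
Hunk 2: at line 8 remove [asjrk] add [ayt] -> 10 lines: whl rlk byj cnxry turvs mfke cbz hubew ayt vjt
Hunk 3: at line 6 remove [cbz,hubew,ayt] add [wnk] -> 8 lines: whl rlk byj cnxry turvs mfke wnk vjt
Final line 4: cnxry

Answer: cnxry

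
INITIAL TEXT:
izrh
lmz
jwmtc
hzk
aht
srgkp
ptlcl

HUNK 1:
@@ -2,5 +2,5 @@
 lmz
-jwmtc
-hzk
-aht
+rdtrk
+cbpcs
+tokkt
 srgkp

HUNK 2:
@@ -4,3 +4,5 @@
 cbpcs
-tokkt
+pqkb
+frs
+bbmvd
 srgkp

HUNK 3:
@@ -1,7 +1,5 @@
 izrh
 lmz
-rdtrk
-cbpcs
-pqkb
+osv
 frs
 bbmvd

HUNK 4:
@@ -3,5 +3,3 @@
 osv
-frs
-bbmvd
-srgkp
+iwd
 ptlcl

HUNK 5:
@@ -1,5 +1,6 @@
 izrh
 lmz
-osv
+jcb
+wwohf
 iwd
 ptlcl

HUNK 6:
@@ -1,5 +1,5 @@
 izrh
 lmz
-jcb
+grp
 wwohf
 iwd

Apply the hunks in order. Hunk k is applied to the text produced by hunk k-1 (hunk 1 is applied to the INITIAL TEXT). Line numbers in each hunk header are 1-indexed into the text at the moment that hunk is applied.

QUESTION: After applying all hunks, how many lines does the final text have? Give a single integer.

Hunk 1: at line 2 remove [jwmtc,hzk,aht] add [rdtrk,cbpcs,tokkt] -> 7 lines: izrh lmz rdtrk cbpcs tokkt srgkp ptlcl
Hunk 2: at line 4 remove [tokkt] add [pqkb,frs,bbmvd] -> 9 lines: izrh lmz rdtrk cbpcs pqkb frs bbmvd srgkp ptlcl
Hunk 3: at line 1 remove [rdtrk,cbpcs,pqkb] add [osv] -> 7 lines: izrh lmz osv frs bbmvd srgkp ptlcl
Hunk 4: at line 3 remove [frs,bbmvd,srgkp] add [iwd] -> 5 lines: izrh lmz osv iwd ptlcl
Hunk 5: at line 1 remove [osv] add [jcb,wwohf] -> 6 lines: izrh lmz jcb wwohf iwd ptlcl
Hunk 6: at line 1 remove [jcb] add [grp] -> 6 lines: izrh lmz grp wwohf iwd ptlcl
Final line count: 6

Answer: 6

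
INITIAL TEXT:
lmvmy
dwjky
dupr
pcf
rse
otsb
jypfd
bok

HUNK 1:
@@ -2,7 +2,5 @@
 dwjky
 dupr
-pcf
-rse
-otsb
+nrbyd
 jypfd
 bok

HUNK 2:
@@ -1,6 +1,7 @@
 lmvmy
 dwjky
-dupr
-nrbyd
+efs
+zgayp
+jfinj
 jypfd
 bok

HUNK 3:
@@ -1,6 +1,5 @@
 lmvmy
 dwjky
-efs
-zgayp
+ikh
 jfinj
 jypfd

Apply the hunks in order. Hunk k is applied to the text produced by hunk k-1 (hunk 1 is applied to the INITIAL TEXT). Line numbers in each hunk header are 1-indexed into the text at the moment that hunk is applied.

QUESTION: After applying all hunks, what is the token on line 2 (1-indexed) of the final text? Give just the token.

Hunk 1: at line 2 remove [pcf,rse,otsb] add [nrbyd] -> 6 lines: lmvmy dwjky dupr nrbyd jypfd bok
Hunk 2: at line 1 remove [dupr,nrbyd] add [efs,zgayp,jfinj] -> 7 lines: lmvmy dwjky efs zgayp jfinj jypfd bok
Hunk 3: at line 1 remove [efs,zgayp] add [ikh] -> 6 lines: lmvmy dwjky ikh jfinj jypfd bok
Final line 2: dwjky

Answer: dwjky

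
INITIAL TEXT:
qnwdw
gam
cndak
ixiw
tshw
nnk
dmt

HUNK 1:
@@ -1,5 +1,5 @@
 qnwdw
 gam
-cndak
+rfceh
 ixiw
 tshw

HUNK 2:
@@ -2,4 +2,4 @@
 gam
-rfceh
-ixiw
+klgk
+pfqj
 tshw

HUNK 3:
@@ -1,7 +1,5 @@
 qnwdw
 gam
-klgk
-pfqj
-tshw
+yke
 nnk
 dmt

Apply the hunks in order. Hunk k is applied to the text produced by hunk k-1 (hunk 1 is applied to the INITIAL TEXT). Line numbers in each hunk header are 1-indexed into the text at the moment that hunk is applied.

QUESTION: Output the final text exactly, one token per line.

Hunk 1: at line 1 remove [cndak] add [rfceh] -> 7 lines: qnwdw gam rfceh ixiw tshw nnk dmt
Hunk 2: at line 2 remove [rfceh,ixiw] add [klgk,pfqj] -> 7 lines: qnwdw gam klgk pfqj tshw nnk dmt
Hunk 3: at line 1 remove [klgk,pfqj,tshw] add [yke] -> 5 lines: qnwdw gam yke nnk dmt

Answer: qnwdw
gam
yke
nnk
dmt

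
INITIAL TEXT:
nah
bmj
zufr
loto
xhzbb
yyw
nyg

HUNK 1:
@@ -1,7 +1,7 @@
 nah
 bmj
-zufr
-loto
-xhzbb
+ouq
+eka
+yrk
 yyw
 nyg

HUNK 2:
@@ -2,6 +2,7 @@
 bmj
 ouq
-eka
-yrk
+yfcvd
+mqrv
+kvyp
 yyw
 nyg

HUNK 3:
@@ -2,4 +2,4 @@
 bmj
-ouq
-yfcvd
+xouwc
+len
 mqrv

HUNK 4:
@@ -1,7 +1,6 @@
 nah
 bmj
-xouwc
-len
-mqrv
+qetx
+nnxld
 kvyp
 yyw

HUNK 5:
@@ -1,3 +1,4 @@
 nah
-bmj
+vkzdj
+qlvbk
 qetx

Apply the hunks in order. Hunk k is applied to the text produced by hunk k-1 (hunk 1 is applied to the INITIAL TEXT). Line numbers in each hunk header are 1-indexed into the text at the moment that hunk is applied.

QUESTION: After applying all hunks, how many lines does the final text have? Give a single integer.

Hunk 1: at line 1 remove [zufr,loto,xhzbb] add [ouq,eka,yrk] -> 7 lines: nah bmj ouq eka yrk yyw nyg
Hunk 2: at line 2 remove [eka,yrk] add [yfcvd,mqrv,kvyp] -> 8 lines: nah bmj ouq yfcvd mqrv kvyp yyw nyg
Hunk 3: at line 2 remove [ouq,yfcvd] add [xouwc,len] -> 8 lines: nah bmj xouwc len mqrv kvyp yyw nyg
Hunk 4: at line 1 remove [xouwc,len,mqrv] add [qetx,nnxld] -> 7 lines: nah bmj qetx nnxld kvyp yyw nyg
Hunk 5: at line 1 remove [bmj] add [vkzdj,qlvbk] -> 8 lines: nah vkzdj qlvbk qetx nnxld kvyp yyw nyg
Final line count: 8

Answer: 8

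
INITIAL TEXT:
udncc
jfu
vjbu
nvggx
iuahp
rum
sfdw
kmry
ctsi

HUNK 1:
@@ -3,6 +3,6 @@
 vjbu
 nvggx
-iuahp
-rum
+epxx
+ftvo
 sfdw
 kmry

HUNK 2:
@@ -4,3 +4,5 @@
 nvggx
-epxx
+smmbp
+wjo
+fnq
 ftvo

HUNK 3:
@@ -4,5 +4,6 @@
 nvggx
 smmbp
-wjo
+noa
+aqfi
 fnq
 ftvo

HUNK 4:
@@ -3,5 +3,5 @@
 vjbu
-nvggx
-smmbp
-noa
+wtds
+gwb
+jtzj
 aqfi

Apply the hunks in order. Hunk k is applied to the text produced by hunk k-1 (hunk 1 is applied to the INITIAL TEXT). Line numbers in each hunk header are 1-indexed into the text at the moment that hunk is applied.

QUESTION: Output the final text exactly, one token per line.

Answer: udncc
jfu
vjbu
wtds
gwb
jtzj
aqfi
fnq
ftvo
sfdw
kmry
ctsi

Derivation:
Hunk 1: at line 3 remove [iuahp,rum] add [epxx,ftvo] -> 9 lines: udncc jfu vjbu nvggx epxx ftvo sfdw kmry ctsi
Hunk 2: at line 4 remove [epxx] add [smmbp,wjo,fnq] -> 11 lines: udncc jfu vjbu nvggx smmbp wjo fnq ftvo sfdw kmry ctsi
Hunk 3: at line 4 remove [wjo] add [noa,aqfi] -> 12 lines: udncc jfu vjbu nvggx smmbp noa aqfi fnq ftvo sfdw kmry ctsi
Hunk 4: at line 3 remove [nvggx,smmbp,noa] add [wtds,gwb,jtzj] -> 12 lines: udncc jfu vjbu wtds gwb jtzj aqfi fnq ftvo sfdw kmry ctsi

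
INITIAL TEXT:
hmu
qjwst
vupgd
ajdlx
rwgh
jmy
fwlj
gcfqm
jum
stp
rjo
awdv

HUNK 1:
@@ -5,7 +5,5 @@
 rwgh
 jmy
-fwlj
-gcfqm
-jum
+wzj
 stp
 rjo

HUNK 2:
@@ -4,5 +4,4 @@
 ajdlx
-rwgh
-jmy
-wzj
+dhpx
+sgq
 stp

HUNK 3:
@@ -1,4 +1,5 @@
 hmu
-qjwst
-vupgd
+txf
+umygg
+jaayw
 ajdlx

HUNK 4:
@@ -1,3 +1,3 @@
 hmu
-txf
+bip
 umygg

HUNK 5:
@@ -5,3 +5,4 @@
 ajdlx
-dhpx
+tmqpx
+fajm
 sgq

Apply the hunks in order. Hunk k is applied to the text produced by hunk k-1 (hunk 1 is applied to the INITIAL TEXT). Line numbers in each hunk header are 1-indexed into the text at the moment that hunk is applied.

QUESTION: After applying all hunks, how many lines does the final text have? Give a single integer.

Hunk 1: at line 5 remove [fwlj,gcfqm,jum] add [wzj] -> 10 lines: hmu qjwst vupgd ajdlx rwgh jmy wzj stp rjo awdv
Hunk 2: at line 4 remove [rwgh,jmy,wzj] add [dhpx,sgq] -> 9 lines: hmu qjwst vupgd ajdlx dhpx sgq stp rjo awdv
Hunk 3: at line 1 remove [qjwst,vupgd] add [txf,umygg,jaayw] -> 10 lines: hmu txf umygg jaayw ajdlx dhpx sgq stp rjo awdv
Hunk 4: at line 1 remove [txf] add [bip] -> 10 lines: hmu bip umygg jaayw ajdlx dhpx sgq stp rjo awdv
Hunk 5: at line 5 remove [dhpx] add [tmqpx,fajm] -> 11 lines: hmu bip umygg jaayw ajdlx tmqpx fajm sgq stp rjo awdv
Final line count: 11

Answer: 11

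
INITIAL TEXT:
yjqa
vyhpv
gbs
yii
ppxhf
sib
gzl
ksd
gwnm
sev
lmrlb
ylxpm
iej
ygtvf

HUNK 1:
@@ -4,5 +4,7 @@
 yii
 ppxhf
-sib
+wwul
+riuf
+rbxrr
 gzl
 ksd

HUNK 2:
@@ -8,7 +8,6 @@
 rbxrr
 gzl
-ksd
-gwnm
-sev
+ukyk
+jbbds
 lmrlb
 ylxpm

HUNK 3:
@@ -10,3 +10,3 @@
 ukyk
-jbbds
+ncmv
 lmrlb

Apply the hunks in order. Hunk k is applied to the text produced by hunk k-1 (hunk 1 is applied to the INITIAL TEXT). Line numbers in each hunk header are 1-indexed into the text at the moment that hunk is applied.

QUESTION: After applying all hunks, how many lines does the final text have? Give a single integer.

Answer: 15

Derivation:
Hunk 1: at line 4 remove [sib] add [wwul,riuf,rbxrr] -> 16 lines: yjqa vyhpv gbs yii ppxhf wwul riuf rbxrr gzl ksd gwnm sev lmrlb ylxpm iej ygtvf
Hunk 2: at line 8 remove [ksd,gwnm,sev] add [ukyk,jbbds] -> 15 lines: yjqa vyhpv gbs yii ppxhf wwul riuf rbxrr gzl ukyk jbbds lmrlb ylxpm iej ygtvf
Hunk 3: at line 10 remove [jbbds] add [ncmv] -> 15 lines: yjqa vyhpv gbs yii ppxhf wwul riuf rbxrr gzl ukyk ncmv lmrlb ylxpm iej ygtvf
Final line count: 15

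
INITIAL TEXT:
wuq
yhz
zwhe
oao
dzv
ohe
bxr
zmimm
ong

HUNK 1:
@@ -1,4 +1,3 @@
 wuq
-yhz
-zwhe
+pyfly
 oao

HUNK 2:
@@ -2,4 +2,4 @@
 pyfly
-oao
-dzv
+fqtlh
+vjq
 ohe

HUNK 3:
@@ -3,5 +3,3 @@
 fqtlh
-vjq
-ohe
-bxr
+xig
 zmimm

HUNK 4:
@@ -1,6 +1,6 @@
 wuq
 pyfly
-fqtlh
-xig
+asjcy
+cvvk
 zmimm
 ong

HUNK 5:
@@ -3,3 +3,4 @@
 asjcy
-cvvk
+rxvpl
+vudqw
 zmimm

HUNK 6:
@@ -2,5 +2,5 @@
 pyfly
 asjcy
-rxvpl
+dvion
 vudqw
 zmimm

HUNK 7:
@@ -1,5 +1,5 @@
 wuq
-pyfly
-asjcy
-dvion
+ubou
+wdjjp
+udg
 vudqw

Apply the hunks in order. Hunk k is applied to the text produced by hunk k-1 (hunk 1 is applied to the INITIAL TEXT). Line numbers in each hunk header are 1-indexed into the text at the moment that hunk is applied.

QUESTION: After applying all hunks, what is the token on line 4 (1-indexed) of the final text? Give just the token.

Answer: udg

Derivation:
Hunk 1: at line 1 remove [yhz,zwhe] add [pyfly] -> 8 lines: wuq pyfly oao dzv ohe bxr zmimm ong
Hunk 2: at line 2 remove [oao,dzv] add [fqtlh,vjq] -> 8 lines: wuq pyfly fqtlh vjq ohe bxr zmimm ong
Hunk 3: at line 3 remove [vjq,ohe,bxr] add [xig] -> 6 lines: wuq pyfly fqtlh xig zmimm ong
Hunk 4: at line 1 remove [fqtlh,xig] add [asjcy,cvvk] -> 6 lines: wuq pyfly asjcy cvvk zmimm ong
Hunk 5: at line 3 remove [cvvk] add [rxvpl,vudqw] -> 7 lines: wuq pyfly asjcy rxvpl vudqw zmimm ong
Hunk 6: at line 2 remove [rxvpl] add [dvion] -> 7 lines: wuq pyfly asjcy dvion vudqw zmimm ong
Hunk 7: at line 1 remove [pyfly,asjcy,dvion] add [ubou,wdjjp,udg] -> 7 lines: wuq ubou wdjjp udg vudqw zmimm ong
Final line 4: udg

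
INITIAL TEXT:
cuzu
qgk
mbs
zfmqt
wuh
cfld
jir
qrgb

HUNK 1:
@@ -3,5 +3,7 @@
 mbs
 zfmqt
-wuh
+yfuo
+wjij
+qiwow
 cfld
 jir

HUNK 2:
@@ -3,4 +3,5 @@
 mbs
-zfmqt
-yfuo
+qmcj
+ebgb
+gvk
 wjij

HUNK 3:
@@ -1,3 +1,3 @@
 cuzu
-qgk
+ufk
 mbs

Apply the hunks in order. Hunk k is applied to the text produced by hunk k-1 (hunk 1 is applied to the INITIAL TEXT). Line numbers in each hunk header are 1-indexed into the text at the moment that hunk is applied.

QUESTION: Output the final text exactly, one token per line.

Hunk 1: at line 3 remove [wuh] add [yfuo,wjij,qiwow] -> 10 lines: cuzu qgk mbs zfmqt yfuo wjij qiwow cfld jir qrgb
Hunk 2: at line 3 remove [zfmqt,yfuo] add [qmcj,ebgb,gvk] -> 11 lines: cuzu qgk mbs qmcj ebgb gvk wjij qiwow cfld jir qrgb
Hunk 3: at line 1 remove [qgk] add [ufk] -> 11 lines: cuzu ufk mbs qmcj ebgb gvk wjij qiwow cfld jir qrgb

Answer: cuzu
ufk
mbs
qmcj
ebgb
gvk
wjij
qiwow
cfld
jir
qrgb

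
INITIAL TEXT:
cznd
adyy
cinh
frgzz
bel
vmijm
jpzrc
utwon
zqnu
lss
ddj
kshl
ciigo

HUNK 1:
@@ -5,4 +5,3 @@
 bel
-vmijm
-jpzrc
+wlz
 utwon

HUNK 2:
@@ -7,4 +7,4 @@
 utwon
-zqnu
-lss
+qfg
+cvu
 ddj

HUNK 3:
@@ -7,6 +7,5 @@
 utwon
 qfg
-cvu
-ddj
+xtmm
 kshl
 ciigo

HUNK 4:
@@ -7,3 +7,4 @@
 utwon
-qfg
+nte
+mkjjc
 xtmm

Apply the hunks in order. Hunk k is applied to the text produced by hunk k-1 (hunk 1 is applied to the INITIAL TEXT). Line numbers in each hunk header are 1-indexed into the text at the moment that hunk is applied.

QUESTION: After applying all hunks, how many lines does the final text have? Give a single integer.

Hunk 1: at line 5 remove [vmijm,jpzrc] add [wlz] -> 12 lines: cznd adyy cinh frgzz bel wlz utwon zqnu lss ddj kshl ciigo
Hunk 2: at line 7 remove [zqnu,lss] add [qfg,cvu] -> 12 lines: cznd adyy cinh frgzz bel wlz utwon qfg cvu ddj kshl ciigo
Hunk 3: at line 7 remove [cvu,ddj] add [xtmm] -> 11 lines: cznd adyy cinh frgzz bel wlz utwon qfg xtmm kshl ciigo
Hunk 4: at line 7 remove [qfg] add [nte,mkjjc] -> 12 lines: cznd adyy cinh frgzz bel wlz utwon nte mkjjc xtmm kshl ciigo
Final line count: 12

Answer: 12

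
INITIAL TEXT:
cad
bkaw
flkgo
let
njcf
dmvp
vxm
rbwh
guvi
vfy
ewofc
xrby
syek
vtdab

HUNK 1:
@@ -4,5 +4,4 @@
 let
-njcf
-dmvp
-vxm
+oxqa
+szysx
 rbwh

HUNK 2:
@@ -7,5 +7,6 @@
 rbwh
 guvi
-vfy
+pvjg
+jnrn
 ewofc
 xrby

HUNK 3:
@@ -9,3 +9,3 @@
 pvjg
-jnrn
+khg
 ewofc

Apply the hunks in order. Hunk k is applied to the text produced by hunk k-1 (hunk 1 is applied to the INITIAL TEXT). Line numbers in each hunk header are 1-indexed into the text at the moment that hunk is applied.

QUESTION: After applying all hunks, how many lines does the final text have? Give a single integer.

Hunk 1: at line 4 remove [njcf,dmvp,vxm] add [oxqa,szysx] -> 13 lines: cad bkaw flkgo let oxqa szysx rbwh guvi vfy ewofc xrby syek vtdab
Hunk 2: at line 7 remove [vfy] add [pvjg,jnrn] -> 14 lines: cad bkaw flkgo let oxqa szysx rbwh guvi pvjg jnrn ewofc xrby syek vtdab
Hunk 3: at line 9 remove [jnrn] add [khg] -> 14 lines: cad bkaw flkgo let oxqa szysx rbwh guvi pvjg khg ewofc xrby syek vtdab
Final line count: 14

Answer: 14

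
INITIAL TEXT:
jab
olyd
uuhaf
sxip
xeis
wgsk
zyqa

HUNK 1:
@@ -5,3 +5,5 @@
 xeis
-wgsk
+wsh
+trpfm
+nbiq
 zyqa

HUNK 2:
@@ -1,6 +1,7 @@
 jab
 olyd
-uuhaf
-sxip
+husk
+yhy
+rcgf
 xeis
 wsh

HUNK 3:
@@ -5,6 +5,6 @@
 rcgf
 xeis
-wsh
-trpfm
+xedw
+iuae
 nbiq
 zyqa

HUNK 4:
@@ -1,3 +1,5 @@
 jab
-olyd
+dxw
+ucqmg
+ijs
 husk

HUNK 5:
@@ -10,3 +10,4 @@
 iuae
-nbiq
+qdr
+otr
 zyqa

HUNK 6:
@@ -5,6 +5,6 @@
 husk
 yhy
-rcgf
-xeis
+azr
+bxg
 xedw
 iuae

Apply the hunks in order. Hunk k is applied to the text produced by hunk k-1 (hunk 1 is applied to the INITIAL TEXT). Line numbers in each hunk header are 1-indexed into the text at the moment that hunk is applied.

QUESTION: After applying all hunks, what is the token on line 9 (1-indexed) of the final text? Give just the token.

Answer: xedw

Derivation:
Hunk 1: at line 5 remove [wgsk] add [wsh,trpfm,nbiq] -> 9 lines: jab olyd uuhaf sxip xeis wsh trpfm nbiq zyqa
Hunk 2: at line 1 remove [uuhaf,sxip] add [husk,yhy,rcgf] -> 10 lines: jab olyd husk yhy rcgf xeis wsh trpfm nbiq zyqa
Hunk 3: at line 5 remove [wsh,trpfm] add [xedw,iuae] -> 10 lines: jab olyd husk yhy rcgf xeis xedw iuae nbiq zyqa
Hunk 4: at line 1 remove [olyd] add [dxw,ucqmg,ijs] -> 12 lines: jab dxw ucqmg ijs husk yhy rcgf xeis xedw iuae nbiq zyqa
Hunk 5: at line 10 remove [nbiq] add [qdr,otr] -> 13 lines: jab dxw ucqmg ijs husk yhy rcgf xeis xedw iuae qdr otr zyqa
Hunk 6: at line 5 remove [rcgf,xeis] add [azr,bxg] -> 13 lines: jab dxw ucqmg ijs husk yhy azr bxg xedw iuae qdr otr zyqa
Final line 9: xedw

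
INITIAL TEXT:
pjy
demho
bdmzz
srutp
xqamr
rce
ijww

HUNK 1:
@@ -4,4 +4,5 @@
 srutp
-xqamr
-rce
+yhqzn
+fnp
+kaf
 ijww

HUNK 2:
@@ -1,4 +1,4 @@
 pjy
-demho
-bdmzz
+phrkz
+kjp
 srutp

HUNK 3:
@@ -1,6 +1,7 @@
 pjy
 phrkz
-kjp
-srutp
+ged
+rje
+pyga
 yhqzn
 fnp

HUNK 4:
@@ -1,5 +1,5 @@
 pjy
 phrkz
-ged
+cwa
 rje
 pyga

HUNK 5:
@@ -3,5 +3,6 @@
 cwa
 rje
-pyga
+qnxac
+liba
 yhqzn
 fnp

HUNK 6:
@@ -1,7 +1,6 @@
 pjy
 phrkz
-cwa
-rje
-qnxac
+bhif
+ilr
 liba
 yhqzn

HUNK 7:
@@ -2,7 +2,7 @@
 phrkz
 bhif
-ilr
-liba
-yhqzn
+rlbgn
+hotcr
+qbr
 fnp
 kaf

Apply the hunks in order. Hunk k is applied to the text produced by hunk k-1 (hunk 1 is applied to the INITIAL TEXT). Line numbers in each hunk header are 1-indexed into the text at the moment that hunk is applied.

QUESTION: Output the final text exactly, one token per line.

Hunk 1: at line 4 remove [xqamr,rce] add [yhqzn,fnp,kaf] -> 8 lines: pjy demho bdmzz srutp yhqzn fnp kaf ijww
Hunk 2: at line 1 remove [demho,bdmzz] add [phrkz,kjp] -> 8 lines: pjy phrkz kjp srutp yhqzn fnp kaf ijww
Hunk 3: at line 1 remove [kjp,srutp] add [ged,rje,pyga] -> 9 lines: pjy phrkz ged rje pyga yhqzn fnp kaf ijww
Hunk 4: at line 1 remove [ged] add [cwa] -> 9 lines: pjy phrkz cwa rje pyga yhqzn fnp kaf ijww
Hunk 5: at line 3 remove [pyga] add [qnxac,liba] -> 10 lines: pjy phrkz cwa rje qnxac liba yhqzn fnp kaf ijww
Hunk 6: at line 1 remove [cwa,rje,qnxac] add [bhif,ilr] -> 9 lines: pjy phrkz bhif ilr liba yhqzn fnp kaf ijww
Hunk 7: at line 2 remove [ilr,liba,yhqzn] add [rlbgn,hotcr,qbr] -> 9 lines: pjy phrkz bhif rlbgn hotcr qbr fnp kaf ijww

Answer: pjy
phrkz
bhif
rlbgn
hotcr
qbr
fnp
kaf
ijww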